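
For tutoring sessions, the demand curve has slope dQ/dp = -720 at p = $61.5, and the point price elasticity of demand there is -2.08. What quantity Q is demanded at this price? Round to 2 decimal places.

Ed = (dQ/dp)·(p/Q) ⇒ Q = (dQ/dp)·p/Ed = (-720)·61.5/(-2.08) = 21288.4615…

21288.46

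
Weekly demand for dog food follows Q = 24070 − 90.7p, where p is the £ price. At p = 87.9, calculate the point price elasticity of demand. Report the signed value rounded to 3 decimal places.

dQ/dp = −90.7. At p = 87.9, Q = 24070 − 90.7(87.9) = 16097.47.
Ed = (dQ/dp)·(p/Q) = −90.7 × (87.9/16097.47) = -0.49526…

-0.495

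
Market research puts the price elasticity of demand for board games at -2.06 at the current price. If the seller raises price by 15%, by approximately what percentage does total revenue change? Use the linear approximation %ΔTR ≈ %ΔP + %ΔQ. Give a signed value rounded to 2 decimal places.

%ΔQ ≈ Ed × %ΔP = (-2.06) × (+15%) = -30.9000%
%ΔTR ≈ %ΔP + %ΔQ = (+15%) + (-30.9000%) = -15.9000%

-15.90%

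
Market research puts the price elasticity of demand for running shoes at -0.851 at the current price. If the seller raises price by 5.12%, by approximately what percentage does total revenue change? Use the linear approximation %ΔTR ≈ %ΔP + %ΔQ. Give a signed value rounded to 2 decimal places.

+0.76%

%ΔQ ≈ Ed × %ΔP = (-0.851) × (+5.12%) = -4.3571%
%ΔTR ≈ %ΔP + %ΔQ = (+5.12%) + (-4.3571%) = +0.7629%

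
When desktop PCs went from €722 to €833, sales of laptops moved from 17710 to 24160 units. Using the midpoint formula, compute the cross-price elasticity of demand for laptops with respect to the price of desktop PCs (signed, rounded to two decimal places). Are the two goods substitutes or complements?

2.16; substitutes

%ΔQ_{laptops} = (24160 − 17710)/avg = 6450/20935 = 0.308096…
%ΔP_{desktop PCs} = (833 − 722)/avg = 111/777.5 = 0.142765…
E_cross = (6450/20935) / (111/777.5) = 2.1580…
E_cross > 0 ⇒ the goods are substitutes.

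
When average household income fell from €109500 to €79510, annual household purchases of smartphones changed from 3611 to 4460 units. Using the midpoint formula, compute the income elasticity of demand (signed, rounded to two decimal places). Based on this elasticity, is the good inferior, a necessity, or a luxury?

-0.66; inferior

%ΔQ = (4460 − 3611)/[( 3611 + 4460)/2] = 849/4035.5 = 0.210382…
%ΔIncome = (79510 − 109500)/[( 109500 + 79510)/2] = -29990/94505 = -0.317337…
E_income = (849/4035.5) / (-29990/94505) = -0.6629…
E_income < 0 ⇒ inferior good.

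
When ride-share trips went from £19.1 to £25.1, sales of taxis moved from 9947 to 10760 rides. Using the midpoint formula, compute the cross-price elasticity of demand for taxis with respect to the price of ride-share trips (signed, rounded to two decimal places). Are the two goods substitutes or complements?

%ΔQ_{taxis} = (10760 − 9947)/avg = 813/10353.5 = 0.078524…
%ΔP_{ride-share trips} = (25.1 − 19.1)/avg = 6/22.1 = 0.271493…
E_cross = (813/10353.5) / (6/22.1) = 0.2892…
E_cross > 0 ⇒ the goods are substitutes.

0.29; substitutes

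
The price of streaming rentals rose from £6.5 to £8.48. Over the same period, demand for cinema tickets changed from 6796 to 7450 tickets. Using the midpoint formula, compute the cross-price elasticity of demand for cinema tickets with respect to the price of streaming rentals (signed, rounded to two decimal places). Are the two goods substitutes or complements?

%ΔQ_{cinema tickets} = (7450 − 6796)/avg = 654/7123 = 0.091815…
%ΔP_{streaming rentals} = (8.48 − 6.5)/avg = 1.98/7.49 = 0.264352…
E_cross = (654/7123) / (1.98/7.49) = 0.3473…
E_cross > 0 ⇒ the goods are substitutes.

0.35; substitutes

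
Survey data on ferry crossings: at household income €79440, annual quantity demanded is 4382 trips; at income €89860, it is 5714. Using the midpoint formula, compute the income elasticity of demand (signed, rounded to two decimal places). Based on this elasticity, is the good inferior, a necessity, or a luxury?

%ΔQ = (5714 − 4382)/[( 4382 + 5714)/2] = 1332/5048 = 0.263866…
%ΔIncome = (89860 − 79440)/[( 79440 + 89860)/2] = 10420/84650 = 0.123095…
E_income = (1332/5048) / (10420/84650) = 2.1436…
E_income > 1 ⇒ normal good, luxury.

2.14; luxury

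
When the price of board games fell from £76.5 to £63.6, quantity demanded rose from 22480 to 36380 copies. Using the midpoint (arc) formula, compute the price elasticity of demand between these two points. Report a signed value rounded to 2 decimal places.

-2.56

%ΔQ = (36380 − 22480) / [(22480 + 36380)/2] = 13900/29430 = 0.472307…
%ΔP = (63.6 − 76.5) / [(76.5 + 63.6)/2] = -12.9/70.05 = -0.184154…
Arc Ed = %ΔQ / %ΔP = (13900/29430) / (-12.9/70.05) = -2.5647…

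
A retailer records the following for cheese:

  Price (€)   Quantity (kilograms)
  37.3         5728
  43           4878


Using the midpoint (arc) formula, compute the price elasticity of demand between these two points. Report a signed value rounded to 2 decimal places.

%ΔQ = (4878 − 5728) / [(5728 + 4878)/2] = -850/5303 = -0.160286…
%ΔP = (43 − 37.3) / [(37.3 + 43)/2] = 5.7/40.15 = 0.141967…
Arc Ed = %ΔQ / %ΔP = (-850/5303) / (5.7/40.15) = -1.1290…

-1.13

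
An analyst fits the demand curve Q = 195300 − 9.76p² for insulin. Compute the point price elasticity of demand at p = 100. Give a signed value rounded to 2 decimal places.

dQ/dp = −2·9.76·p = -1952. At p = 100, Q = 97700.
Ed = (dQ/dp)·(p/Q) = (-1952) × (100/97700) = -1.9979…

-2.00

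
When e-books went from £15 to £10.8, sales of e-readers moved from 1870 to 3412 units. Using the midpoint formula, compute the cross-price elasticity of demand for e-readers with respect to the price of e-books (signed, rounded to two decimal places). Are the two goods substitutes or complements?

%ΔQ_{e-readers} = (3412 − 1870)/avg = 1542/2641 = 0.583869…
%ΔP_{e-books} = (10.8 − 15)/avg = -4.2/12.9 = -0.325581…
E_cross = (1542/2641) / (-4.2/12.9) = -1.7933…
E_cross < 0 ⇒ the goods are complements.

-1.79; complements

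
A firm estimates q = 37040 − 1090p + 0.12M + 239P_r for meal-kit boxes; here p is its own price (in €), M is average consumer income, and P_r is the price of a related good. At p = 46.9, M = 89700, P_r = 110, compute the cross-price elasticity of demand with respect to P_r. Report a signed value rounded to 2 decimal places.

At the given values, q = 37040 − 1090(46.9) + 0.12(89700) + 239(110) = 22973.
∂q/∂P_r = 239.
E = (239) × (110/22973) = 1.1443…

1.14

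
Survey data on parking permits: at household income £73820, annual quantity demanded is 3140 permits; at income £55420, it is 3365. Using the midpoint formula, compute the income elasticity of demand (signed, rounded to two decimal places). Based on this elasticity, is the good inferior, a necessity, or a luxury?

-0.24; inferior

%ΔQ = (3365 − 3140)/[( 3140 + 3365)/2] = 225/3252.5 = 0.069177…
%ΔIncome = (55420 − 73820)/[( 73820 + 55420)/2] = -18400/64620 = -0.284741…
E_income = (225/3252.5) / (-18400/64620) = -0.2429…
E_income < 0 ⇒ inferior good.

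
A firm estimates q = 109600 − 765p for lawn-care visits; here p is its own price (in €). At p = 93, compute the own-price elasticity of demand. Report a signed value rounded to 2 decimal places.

-1.85

At the given values, q = 109600 − 765(93) = 38455.
∂q/∂p = −765.
E = (-765) × (93/38455) = -1.8500…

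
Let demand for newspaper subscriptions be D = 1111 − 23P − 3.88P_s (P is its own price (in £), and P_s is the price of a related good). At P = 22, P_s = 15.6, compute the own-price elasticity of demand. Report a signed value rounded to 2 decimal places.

-0.93

At the given values, D = 1111 − 23(22) − 3.88(15.6) = 544.472.
∂D/∂P = −23.
E = (-23) × (22/544.472) = -0.9293…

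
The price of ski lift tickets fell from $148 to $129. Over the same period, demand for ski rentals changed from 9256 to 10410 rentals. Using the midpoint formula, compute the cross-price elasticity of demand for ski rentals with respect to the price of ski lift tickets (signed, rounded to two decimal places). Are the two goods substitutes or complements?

%ΔQ_{ski rentals} = (10410 − 9256)/avg = 1154/9833 = 0.117359…
%ΔP_{ski lift tickets} = (129 − 148)/avg = -19/138.5 = -0.137184…
E_cross = (1154/9833) / (-19/138.5) = -0.8554…
E_cross < 0 ⇒ the goods are complements.

-0.86; complements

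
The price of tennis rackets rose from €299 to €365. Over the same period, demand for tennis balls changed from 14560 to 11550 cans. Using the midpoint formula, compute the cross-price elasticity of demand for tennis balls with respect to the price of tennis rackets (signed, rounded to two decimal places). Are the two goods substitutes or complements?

-1.16; complements

%ΔQ_{tennis balls} = (11550 − 14560)/avg = -3010/13055 = -0.230563…
%ΔP_{tennis rackets} = (365 − 299)/avg = 66/332 = 0.198795…
E_cross = (-3010/13055) / (66/332) = -1.1598…
E_cross < 0 ⇒ the goods are complements.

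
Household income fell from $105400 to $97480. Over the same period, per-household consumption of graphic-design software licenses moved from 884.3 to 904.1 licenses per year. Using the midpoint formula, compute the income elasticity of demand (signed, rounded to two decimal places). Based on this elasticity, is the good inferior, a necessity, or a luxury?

-0.28; inferior

%ΔQ = (904.1 − 884.3)/[( 884.3 + 904.1)/2] = 19.8/894.2 = 0.022142…
%ΔIncome = (97480 − 105400)/[( 105400 + 97480)/2] = -7920/101440 = -0.078075…
E_income = (19.8/894.2) / (-7920/101440) = -0.2836…
E_income < 0 ⇒ inferior good.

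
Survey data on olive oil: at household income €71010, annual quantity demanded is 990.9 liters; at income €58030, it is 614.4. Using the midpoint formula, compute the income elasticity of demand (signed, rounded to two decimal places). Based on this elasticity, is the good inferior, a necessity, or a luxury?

%ΔQ = (614.4 − 990.9)/[( 990.9 + 614.4)/2] = -376.5/802.65 = -0.469071…
%ΔIncome = (58030 − 71010)/[( 71010 + 58030)/2] = -12980/64520 = -0.201177…
E_income = (-376.5/802.65) / (-12980/64520) = 2.3316…
E_income > 1 ⇒ normal good, luxury.

2.33; luxury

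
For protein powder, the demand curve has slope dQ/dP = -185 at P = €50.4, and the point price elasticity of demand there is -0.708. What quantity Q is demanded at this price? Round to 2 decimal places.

13169.49

Ed = (dQ/dP)·(P/Q) ⇒ Q = (dQ/dP)·P/Ed = (-185)·50.4/(-0.708) = 13169.4915…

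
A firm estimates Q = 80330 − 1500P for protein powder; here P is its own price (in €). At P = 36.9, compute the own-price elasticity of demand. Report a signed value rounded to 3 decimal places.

At the given values, Q = 80330 − 1500(36.9) = 24980.
∂Q/∂P = −1500.
E = (-1500) × (36.9/24980) = -2.21577…

-2.216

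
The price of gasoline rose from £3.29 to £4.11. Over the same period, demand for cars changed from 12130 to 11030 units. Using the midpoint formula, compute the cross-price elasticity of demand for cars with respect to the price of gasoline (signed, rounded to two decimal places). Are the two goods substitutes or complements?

%ΔQ_{cars} = (11030 − 12130)/avg = -1100/11580 = -0.094991…
%ΔP_{gasoline} = (4.11 − 3.29)/avg = 0.82/3.7 = 0.221621…
E_cross = (-1100/11580) / (0.82/3.7) = -0.4286…
E_cross < 0 ⇒ the goods are complements.

-0.43; complements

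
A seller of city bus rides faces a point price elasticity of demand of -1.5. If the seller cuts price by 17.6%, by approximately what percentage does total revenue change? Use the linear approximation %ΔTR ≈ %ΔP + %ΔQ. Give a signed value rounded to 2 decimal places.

%ΔQ ≈ Ed × %ΔP = (-1.5) × (-17.6%) = +26.4000%
%ΔTR ≈ %ΔP + %ΔQ = (-17.6%) + (+26.4000%) = +8.8000%

+8.80%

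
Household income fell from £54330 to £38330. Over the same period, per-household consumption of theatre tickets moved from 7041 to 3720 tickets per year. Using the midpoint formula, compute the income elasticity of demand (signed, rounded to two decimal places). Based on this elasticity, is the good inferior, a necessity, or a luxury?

1.79; luxury

%ΔQ = (3720 − 7041)/[( 7041 + 3720)/2] = -3321/5380.5 = -0.617228…
%ΔIncome = (38330 − 54330)/[( 54330 + 38330)/2] = -16000/46330 = -0.345348…
E_income = (-3321/5380.5) / (-16000/46330) = 1.7872…
E_income > 1 ⇒ normal good, luxury.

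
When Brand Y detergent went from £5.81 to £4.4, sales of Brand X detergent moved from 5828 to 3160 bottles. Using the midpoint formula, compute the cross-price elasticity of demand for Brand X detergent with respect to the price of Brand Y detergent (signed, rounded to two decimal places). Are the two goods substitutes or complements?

%ΔQ_{Brand X detergent} = (3160 − 5828)/avg = -2668/4494 = -0.593680…
%ΔP_{Brand Y detergent} = (4.4 − 5.81)/avg = -1.41/5.105 = -0.276199…
E_cross = (-2668/4494) / (-1.41/5.105) = 2.1494…
E_cross > 0 ⇒ the goods are substitutes.

2.15; substitutes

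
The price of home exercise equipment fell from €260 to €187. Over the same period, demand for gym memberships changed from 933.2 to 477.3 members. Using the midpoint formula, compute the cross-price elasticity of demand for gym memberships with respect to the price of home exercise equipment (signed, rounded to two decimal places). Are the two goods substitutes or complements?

1.98; substitutes

%ΔQ_{gym memberships} = (477.3 − 933.2)/avg = -455.9/705.25 = -0.646437…
%ΔP_{home exercise equipment} = (187 − 260)/avg = -73/223.5 = -0.326621…
E_cross = (-455.9/705.25) / (-73/223.5) = 1.9791…
E_cross > 0 ⇒ the goods are substitutes.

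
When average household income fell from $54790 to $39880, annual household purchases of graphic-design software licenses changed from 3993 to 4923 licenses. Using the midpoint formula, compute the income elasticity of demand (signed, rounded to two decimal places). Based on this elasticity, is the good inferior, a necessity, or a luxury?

-0.66; inferior

%ΔQ = (4923 − 3993)/[( 3993 + 4923)/2] = 930/4458 = 0.208613…
%ΔIncome = (39880 − 54790)/[( 54790 + 39880)/2] = -14910/47335 = -0.314988…
E_income = (930/4458) / (-14910/47335) = -0.6622…
E_income < 0 ⇒ inferior good.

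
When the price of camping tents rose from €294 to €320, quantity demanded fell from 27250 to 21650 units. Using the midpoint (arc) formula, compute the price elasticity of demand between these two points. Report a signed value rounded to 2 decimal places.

%ΔQ = (21650 − 27250) / [(27250 + 21650)/2] = -5600/24450 = -0.229038…
%ΔP = (320 − 294) / [(294 + 320)/2] = 26/307 = 0.084690…
Arc Ed = %ΔQ / %ΔP = (-5600/24450) / (26/307) = -2.7044…

-2.70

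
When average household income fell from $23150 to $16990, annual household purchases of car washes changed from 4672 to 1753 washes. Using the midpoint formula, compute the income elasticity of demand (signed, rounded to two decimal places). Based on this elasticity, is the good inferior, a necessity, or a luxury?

%ΔQ = (1753 − 4672)/[( 4672 + 1753)/2] = -2919/3212.5 = -0.908638…
%ΔIncome = (16990 − 23150)/[( 23150 + 16990)/2] = -6160/20070 = -0.306925…
E_income = (-2919/3212.5) / (-6160/20070) = 2.9604…
E_income > 1 ⇒ normal good, luxury.

2.96; luxury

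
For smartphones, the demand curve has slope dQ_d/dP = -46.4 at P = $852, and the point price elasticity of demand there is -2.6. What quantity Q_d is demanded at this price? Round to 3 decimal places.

15204.923

Ed = (dQ_d/dP)·(P/Q_d) ⇒ Q_d = (dQ_d/dP)·P/Ed = (-46.4)·852/(-2.6) = 15204.92307…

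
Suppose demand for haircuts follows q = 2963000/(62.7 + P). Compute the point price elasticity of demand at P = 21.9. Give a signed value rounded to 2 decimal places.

-0.26

dq/dP = −2963000/(62.7 + P)² = -413.991. At P = 21.9, q = 35023.6.
Ed = (dq/dP)·(P/q) = (-413.991) × (21.9/35023.6) = -0.2588…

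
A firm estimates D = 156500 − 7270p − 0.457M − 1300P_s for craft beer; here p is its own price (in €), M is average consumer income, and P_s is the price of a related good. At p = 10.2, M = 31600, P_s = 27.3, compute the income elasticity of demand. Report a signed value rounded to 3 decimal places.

At the given values, D = 156500 − 7270(10.2) − 0.457(31600) − 1300(27.3) = 32414.8.
∂D/∂M = -0.457.
E = (-0.457) × (31600/32414.8) = -0.44551…

-0.446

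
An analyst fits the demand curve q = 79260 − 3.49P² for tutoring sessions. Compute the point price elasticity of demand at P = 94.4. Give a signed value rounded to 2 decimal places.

dq/dP = −2·3.49·P = -658.912. At P = 94.4, q = 48159.3536.
Ed = (dq/dP)·(P/q) = (-658.912) × (94.4/48159.3536) = -1.2915…

-1.29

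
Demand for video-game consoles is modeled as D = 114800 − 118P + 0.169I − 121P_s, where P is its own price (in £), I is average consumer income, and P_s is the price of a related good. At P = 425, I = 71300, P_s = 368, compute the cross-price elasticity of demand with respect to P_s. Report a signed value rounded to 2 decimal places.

-1.38

At the given values, D = 114800 − 118(425) + 0.169(71300) − 121(368) = 32171.7.
∂D/∂P_s = -121.
E = (-121) × (368/32171.7) = -1.3840…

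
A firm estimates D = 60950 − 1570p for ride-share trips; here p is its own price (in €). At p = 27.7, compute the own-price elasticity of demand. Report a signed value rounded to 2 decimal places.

-2.49

At the given values, D = 60950 − 1570(27.7) = 17461.
∂D/∂p = −1570.
E = (-1570) × (27.7/17461) = -2.4906…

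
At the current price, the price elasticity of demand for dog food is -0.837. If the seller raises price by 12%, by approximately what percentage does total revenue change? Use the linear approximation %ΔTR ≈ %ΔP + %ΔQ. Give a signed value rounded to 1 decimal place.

%ΔQ ≈ Ed × %ΔP = (-0.837) × (+12%) = -10.0440%
%ΔTR ≈ %ΔP + %ΔQ = (+12%) + (-10.0440%) = +1.9560%

+2.0%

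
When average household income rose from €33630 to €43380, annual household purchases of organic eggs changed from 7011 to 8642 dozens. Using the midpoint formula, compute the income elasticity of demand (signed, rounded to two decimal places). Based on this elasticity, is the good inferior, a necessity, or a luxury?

0.82; necessity

%ΔQ = (8642 − 7011)/[( 7011 + 8642)/2] = 1631/7826.5 = 0.208394…
%ΔIncome = (43380 − 33630)/[( 33630 + 43380)/2] = 9750/38505 = 0.253213…
E_income = (1631/7826.5) / (9750/38505) = 0.8229…
0 < E_income < 1 ⇒ normal good, necessity.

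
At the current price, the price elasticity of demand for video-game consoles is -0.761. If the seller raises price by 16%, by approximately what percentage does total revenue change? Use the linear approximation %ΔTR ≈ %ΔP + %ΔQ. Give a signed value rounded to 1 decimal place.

%ΔQ ≈ Ed × %ΔP = (-0.761) × (+16%) = -12.1760%
%ΔTR ≈ %ΔP + %ΔQ = (+16%) + (-12.1760%) = +3.8240%

+3.8%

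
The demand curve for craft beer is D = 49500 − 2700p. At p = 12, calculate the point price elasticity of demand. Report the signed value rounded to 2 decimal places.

dD/dp = −2700. At p = 12, D = 49500 − 2700(12) = 17100.
Ed = (dD/dp)·(p/D) = −2700 × (12/17100) = -1.8947…

-1.89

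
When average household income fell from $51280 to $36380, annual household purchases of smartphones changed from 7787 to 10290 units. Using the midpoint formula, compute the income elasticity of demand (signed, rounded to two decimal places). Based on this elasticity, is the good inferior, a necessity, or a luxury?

-0.81; inferior

%ΔQ = (10290 − 7787)/[( 7787 + 10290)/2] = 2503/9038.5 = 0.276926…
%ΔIncome = (36380 − 51280)/[( 51280 + 36380)/2] = -14900/43830 = -0.339949…
E_income = (2503/9038.5) / (-14900/43830) = -0.8146…
E_income < 0 ⇒ inferior good.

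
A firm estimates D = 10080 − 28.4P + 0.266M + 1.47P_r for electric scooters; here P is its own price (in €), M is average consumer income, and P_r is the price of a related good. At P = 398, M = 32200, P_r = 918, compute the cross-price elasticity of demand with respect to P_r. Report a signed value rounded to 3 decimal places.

At the given values, D = 10080 − 28.4(398) + 0.266(32200) + 1.47(918) = 8691.46.
∂D/∂P_r = 1.47.
E = (1.47) × (918/8691.46) = 0.15526…

0.155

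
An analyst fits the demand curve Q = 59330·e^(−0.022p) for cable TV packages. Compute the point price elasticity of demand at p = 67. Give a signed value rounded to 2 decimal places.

dQ/dp = −0.022·Q = -298.914. At p = 67, Q = 13587.
Ed = (dQ/dp)·(p/Q) = (-298.914) × (67/13587) = -1.474

-1.47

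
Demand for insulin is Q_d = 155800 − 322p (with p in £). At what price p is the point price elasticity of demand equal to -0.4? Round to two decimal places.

Ed = −322p/(155800 − 322p). Set this equal to -0.4:
322p = 0.4·(155800 − 322p) ⇒ 322p(1 + 0.4) = 0.4·155800
p = 0.4·155800 / (322·1.4) = 138.2431…

138.24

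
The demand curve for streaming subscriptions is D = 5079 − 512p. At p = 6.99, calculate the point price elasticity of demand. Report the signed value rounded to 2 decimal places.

dD/dp = −512. At p = 6.99, D = 5079 − 512(6.99) = 1500.12.
Ed = (dD/dp)·(p/D) = −512 × (6.99/1500.12) = -2.3857…

-2.39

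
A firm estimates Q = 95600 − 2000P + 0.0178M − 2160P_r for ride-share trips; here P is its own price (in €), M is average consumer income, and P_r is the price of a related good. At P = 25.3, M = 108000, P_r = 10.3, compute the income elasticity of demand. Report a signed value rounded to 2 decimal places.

At the given values, Q = 95600 − 2000(25.3) + 0.0178(108000) − 2160(10.3) = 24674.4.
∂Q/∂M = 0.0178.
E = (0.0178) × (108000/24674.4) = 0.0779…

0.08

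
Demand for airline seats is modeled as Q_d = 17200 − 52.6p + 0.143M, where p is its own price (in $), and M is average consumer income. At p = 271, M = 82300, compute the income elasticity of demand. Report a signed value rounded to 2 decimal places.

0.80

At the given values, Q_d = 17200 − 52.6(271) + 0.143(82300) = 14714.3.
∂Q_d/∂M = 0.143.
E = (0.143) × (82300/14714.3) = 0.7998…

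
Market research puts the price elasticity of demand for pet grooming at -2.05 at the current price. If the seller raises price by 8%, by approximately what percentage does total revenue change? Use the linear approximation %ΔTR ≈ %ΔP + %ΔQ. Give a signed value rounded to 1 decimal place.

-8.4%

%ΔQ ≈ Ed × %ΔP = (-2.05) × (+8%) = -16.4000%
%ΔTR ≈ %ΔP + %ΔQ = (+8%) + (-16.4000%) = -8.4000%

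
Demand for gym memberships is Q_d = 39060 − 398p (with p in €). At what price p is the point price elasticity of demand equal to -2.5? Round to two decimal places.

Ed = −398p/(39060 − 398p). Set this equal to -2.5:
398p = 2.5·(39060 − 398p) ⇒ 398p(1 + 2.5) = 2.5·39060
p = 2.5·39060 / (398·3.5) = 70.1005…

70.10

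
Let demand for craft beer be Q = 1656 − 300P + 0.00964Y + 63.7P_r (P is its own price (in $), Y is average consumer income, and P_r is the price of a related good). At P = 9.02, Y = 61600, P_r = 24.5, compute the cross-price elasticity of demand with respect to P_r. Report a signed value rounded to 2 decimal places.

1.41

At the given values, Q = 1656 − 300(9.02) + 0.00964(61600) + 63.7(24.5) = 1104.474.
∂Q/∂P_r = 63.7.
E = (63.7) × (24.5/1104.474) = 1.4130…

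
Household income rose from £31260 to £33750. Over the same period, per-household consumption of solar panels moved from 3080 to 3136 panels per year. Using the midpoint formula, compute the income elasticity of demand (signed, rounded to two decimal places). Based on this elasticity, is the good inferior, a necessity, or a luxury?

%ΔQ = (3136 − 3080)/[( 3080 + 3136)/2] = 56/3108 = 0.018018…
%ΔIncome = (33750 − 31260)/[( 31260 + 33750)/2] = 2490/32505 = 0.076603…
E_income = (56/3108) / (2490/32505) = 0.2352…
0 < E_income < 1 ⇒ normal good, necessity.

0.24; necessity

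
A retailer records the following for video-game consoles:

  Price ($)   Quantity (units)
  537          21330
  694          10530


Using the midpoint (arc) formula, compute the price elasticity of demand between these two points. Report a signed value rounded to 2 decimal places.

%ΔQ = (10530 − 21330) / [(21330 + 10530)/2] = -10800/15930 = -0.677966…
%ΔP = (694 − 537) / [(537 + 694)/2] = 157/615.5 = 0.255077…
Arc Ed = %ΔQ / %ΔP = (-10800/15930) / (157/615.5) = -2.6578…

-2.66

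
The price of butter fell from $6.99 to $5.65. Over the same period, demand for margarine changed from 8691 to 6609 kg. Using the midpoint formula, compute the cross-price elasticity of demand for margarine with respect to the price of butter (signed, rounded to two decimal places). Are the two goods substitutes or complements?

%ΔQ_{margarine} = (6609 − 8691)/avg = -2082/7650 = -0.272156…
%ΔP_{butter} = (5.65 − 6.99)/avg = -1.34/6.32 = -0.212025…
E_cross = (-2082/7650) / (-1.34/6.32) = 1.2836…
E_cross > 0 ⇒ the goods are substitutes.

1.28; substitutes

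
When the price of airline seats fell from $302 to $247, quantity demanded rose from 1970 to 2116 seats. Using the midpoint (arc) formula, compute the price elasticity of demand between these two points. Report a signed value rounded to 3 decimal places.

-0.357

%ΔQ = (2116 − 1970) / [(1970 + 2116)/2] = 146/2043 = 0.071463…
%ΔP = (247 − 302) / [(302 + 247)/2] = -55/274.5 = -0.200364…
Arc Ed = %ΔQ / %ΔP = (146/2043) / (-55/274.5) = -0.35666…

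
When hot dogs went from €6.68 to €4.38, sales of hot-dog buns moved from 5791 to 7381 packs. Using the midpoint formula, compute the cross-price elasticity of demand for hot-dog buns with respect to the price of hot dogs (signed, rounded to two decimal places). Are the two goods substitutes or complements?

%ΔQ_{hot-dog buns} = (7381 − 5791)/avg = 1590/6586 = 0.241421…
%ΔP_{hot dogs} = (4.38 − 6.68)/avg = -2.3/5.53 = -0.415913…
E_cross = (1590/6586) / (-2.3/5.53) = -0.5804…
E_cross < 0 ⇒ the goods are complements.

-0.58; complements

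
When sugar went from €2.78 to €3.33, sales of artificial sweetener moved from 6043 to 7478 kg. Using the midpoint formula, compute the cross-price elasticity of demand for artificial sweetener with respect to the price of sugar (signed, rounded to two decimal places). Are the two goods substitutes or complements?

%ΔQ_{artificial sweetener} = (7478 − 6043)/avg = 1435/6760.5 = 0.212262…
%ΔP_{sugar} = (3.33 − 2.78)/avg = 0.55/3.055 = 0.180032…
E_cross = (1435/6760.5) / (0.55/3.055) = 1.1790…
E_cross > 0 ⇒ the goods are substitutes.

1.18; substitutes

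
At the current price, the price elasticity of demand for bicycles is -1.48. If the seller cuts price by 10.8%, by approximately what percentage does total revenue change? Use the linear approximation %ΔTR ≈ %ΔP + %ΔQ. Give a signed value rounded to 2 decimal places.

+5.18%

%ΔQ ≈ Ed × %ΔP = (-1.48) × (-10.8%) = +15.9840%
%ΔTR ≈ %ΔP + %ΔQ = (-10.8%) + (+15.9840%) = +5.1840%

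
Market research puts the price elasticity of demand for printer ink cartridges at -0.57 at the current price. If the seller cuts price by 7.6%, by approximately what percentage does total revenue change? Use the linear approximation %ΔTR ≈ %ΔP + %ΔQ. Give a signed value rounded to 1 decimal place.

-3.3%

%ΔQ ≈ Ed × %ΔP = (-0.57) × (-7.6%) = +4.3320%
%ΔTR ≈ %ΔP + %ΔQ = (-7.6%) + (+4.3320%) = -3.2680%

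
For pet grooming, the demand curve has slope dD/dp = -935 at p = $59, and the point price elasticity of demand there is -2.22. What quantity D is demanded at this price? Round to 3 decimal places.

24849.099

Ed = (dD/dp)·(p/D) ⇒ D = (dD/dp)·p/Ed = (-935)·59/(-2.22) = 24849.09909…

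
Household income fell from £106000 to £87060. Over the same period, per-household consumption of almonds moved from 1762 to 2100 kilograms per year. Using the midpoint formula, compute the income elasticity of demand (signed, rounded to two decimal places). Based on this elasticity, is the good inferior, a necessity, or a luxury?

%ΔQ = (2100 − 1762)/[( 1762 + 2100)/2] = 338/1931 = 0.175038…
%ΔIncome = (87060 − 106000)/[( 106000 + 87060)/2] = -18940/96530 = -0.196208…
E_income = (338/1931) / (-18940/96530) = -0.8921…
E_income < 0 ⇒ inferior good.

-0.89; inferior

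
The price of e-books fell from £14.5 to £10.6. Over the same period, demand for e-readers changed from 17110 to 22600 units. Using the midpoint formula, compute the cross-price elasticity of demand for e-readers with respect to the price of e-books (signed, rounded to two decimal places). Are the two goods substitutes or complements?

-0.89; complements

%ΔQ_{e-readers} = (22600 − 17110)/avg = 5490/19855 = 0.276504…
%ΔP_{e-books} = (10.6 − 14.5)/avg = -3.9/12.55 = -0.310756…
E_cross = (5490/19855) / (-3.9/12.55) = -0.8897…
E_cross < 0 ⇒ the goods are complements.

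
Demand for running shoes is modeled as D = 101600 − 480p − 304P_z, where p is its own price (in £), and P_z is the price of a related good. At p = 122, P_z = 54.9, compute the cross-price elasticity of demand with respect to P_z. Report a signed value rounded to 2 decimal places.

At the given values, D = 101600 − 480(122) − 304(54.9) = 26350.4.
∂D/∂P_z = -304.
E = (-304) × (54.9/26350.4) = -0.6333…

-0.63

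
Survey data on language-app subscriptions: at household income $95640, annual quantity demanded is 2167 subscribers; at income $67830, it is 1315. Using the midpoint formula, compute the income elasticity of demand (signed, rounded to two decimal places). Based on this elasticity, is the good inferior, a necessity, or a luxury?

%ΔQ = (1315 − 2167)/[( 2167 + 1315)/2] = -852/1741 = -0.489373…
%ΔIncome = (67830 − 95640)/[( 95640 + 67830)/2] = -27810/81735 = -0.340245…
E_income = (-852/1741) / (-27810/81735) = 1.4382…
E_income > 1 ⇒ normal good, luxury.

1.44; luxury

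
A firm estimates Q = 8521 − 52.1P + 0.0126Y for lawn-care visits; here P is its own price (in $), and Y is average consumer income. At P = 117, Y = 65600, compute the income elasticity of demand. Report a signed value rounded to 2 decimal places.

0.25

At the given values, Q = 8521 − 52.1(117) + 0.0126(65600) = 3251.86.
∂Q/∂Y = 0.0126.
E = (0.0126) × (65600/3251.86) = 0.2541…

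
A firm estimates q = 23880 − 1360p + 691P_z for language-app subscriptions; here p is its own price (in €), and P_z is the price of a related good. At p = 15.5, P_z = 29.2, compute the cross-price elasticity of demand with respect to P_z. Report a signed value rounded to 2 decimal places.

At the given values, q = 23880 − 1360(15.5) + 691(29.2) = 22977.2.
∂q/∂P_z = 691.
E = (691) × (29.2/22977.2) = 0.8781…

0.88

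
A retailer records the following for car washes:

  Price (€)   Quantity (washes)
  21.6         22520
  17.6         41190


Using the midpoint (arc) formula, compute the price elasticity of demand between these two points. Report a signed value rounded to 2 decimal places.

%ΔQ = (41190 − 22520) / [(22520 + 41190)/2] = 18670/31855 = 0.586093…
%ΔP = (17.6 − 21.6) / [(21.6 + 17.6)/2] = -4/19.6 = -0.204081…
Arc Ed = %ΔQ / %ΔP = (18670/31855) / (-4/19.6) = -2.8718…

-2.87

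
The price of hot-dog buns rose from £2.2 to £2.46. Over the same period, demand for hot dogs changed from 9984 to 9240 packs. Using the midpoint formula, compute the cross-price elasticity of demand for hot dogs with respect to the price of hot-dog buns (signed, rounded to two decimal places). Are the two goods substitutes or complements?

%ΔQ_{hot dogs} = (9240 − 9984)/avg = -744/9612 = -0.077403…
%ΔP_{hot-dog buns} = (2.46 − 2.2)/avg = 0.26/2.33 = 0.111587…
E_cross = (-744/9612) / (0.26/2.33) = -0.6936…
E_cross < 0 ⇒ the goods are complements.

-0.69; complements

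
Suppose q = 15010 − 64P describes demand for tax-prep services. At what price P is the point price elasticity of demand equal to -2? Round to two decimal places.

Ed = −64P/(15010 − 64P). Set this equal to -2:
64P = 2·(15010 − 64P) ⇒ 64P(1 + 2) = 2·15010
P = 2·15010 / (64·3) = 156.3541…

156.35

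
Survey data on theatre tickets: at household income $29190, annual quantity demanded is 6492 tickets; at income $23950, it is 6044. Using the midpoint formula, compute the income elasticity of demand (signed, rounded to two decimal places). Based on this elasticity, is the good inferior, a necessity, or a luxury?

0.36; necessity

%ΔQ = (6044 − 6492)/[( 6492 + 6044)/2] = -448/6268 = -0.071474…
%ΔIncome = (23950 − 29190)/[( 29190 + 23950)/2] = -5240/26570 = -0.197214…
E_income = (-448/6268) / (-5240/26570) = 0.3624…
0 < E_income < 1 ⇒ normal good, necessity.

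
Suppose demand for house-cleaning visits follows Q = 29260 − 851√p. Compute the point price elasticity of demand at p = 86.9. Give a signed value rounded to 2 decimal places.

-0.19

dQ/dp = −851/(2√p) = -45.6446. At p = 86.9, Q = 21327.
Ed = (dQ/dp)·(p/Q) = (-45.6446) × (86.9/21327) = -0.1859…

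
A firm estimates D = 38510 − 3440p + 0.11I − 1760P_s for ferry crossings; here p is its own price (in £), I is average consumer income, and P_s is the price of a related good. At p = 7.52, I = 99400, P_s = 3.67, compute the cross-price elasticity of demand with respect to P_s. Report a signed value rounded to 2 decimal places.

At the given values, D = 38510 − 3440(7.52) + 0.11(99400) − 1760(3.67) = 17116.
∂D/∂P_s = -1760.
E = (-1760) × (3.67/17116) = -0.3773…

-0.38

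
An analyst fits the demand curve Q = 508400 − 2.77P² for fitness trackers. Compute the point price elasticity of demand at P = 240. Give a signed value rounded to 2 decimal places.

dQ/dP = −2·2.77·P = -1329.6. At P = 240, Q = 348848.
Ed = (dQ/dP)·(P/Q) = (-1329.6) × (240/348848) = -0.9147…

-0.91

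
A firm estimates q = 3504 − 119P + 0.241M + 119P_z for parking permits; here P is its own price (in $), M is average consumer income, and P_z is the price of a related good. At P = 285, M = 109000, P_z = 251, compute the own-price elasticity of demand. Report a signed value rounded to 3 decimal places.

-1.318

At the given values, q = 3504 − 119(285) + 0.241(109000) + 119(251) = 25727.
∂q/∂P = −119.
E = (-119) × (285/25727) = -1.31826…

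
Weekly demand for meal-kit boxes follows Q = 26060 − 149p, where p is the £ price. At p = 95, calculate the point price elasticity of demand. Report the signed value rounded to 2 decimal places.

dQ/dp = −149. At p = 95, Q = 26060 − 149(95) = 11905.
Ed = (dQ/dp)·(p/Q) = −149 × (95/11905) = -1.1889…

-1.19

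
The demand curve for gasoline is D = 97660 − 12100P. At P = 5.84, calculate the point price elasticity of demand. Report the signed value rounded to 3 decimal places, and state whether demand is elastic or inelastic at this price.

-2.618; elastic

dD/dP = −12100. At P = 5.84, D = 97660 − 12100(5.84) = 26996.
Ed = (dD/dP)·(P/D) = −12100 × (5.84/26996) = -2.61757…
|Ed| = 2.618 > 1, so demand is elastic.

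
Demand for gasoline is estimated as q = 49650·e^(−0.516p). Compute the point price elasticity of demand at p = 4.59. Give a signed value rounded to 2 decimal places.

-2.37

dq/dp = −0.516·q = -2398.66. At p = 4.59, q = 4648.56.
Ed = (dq/dp)·(p/q) = (-2398.66) × (4.59/4648.56) = -2.3684…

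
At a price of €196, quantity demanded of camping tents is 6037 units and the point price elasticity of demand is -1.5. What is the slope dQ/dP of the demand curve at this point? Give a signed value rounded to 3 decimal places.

-46.202

Ed = (dQ/dP)·(P/Q) ⇒ dQ/dP = Ed·Q/P = (-1.5)·6037/196 = -46.20153…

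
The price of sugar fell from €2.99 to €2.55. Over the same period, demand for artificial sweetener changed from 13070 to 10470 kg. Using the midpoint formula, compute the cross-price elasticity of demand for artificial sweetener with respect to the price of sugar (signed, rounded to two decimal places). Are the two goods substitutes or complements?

1.39; substitutes

%ΔQ_{artificial sweetener} = (10470 − 13070)/avg = -2600/11770 = -0.220900…
%ΔP_{sugar} = (2.55 − 2.99)/avg = -0.44/2.77 = -0.158844…
E_cross = (-2600/11770) / (-0.44/2.77) = 1.3906…
E_cross > 0 ⇒ the goods are substitutes.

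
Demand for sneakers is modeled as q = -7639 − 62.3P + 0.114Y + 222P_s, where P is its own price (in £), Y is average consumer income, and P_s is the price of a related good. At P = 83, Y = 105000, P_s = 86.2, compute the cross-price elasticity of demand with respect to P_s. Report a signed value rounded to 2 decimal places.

1.05

At the given values, q = -7639 − 62.3(83) + 0.114(105000) + 222(86.2) = 18296.5.
∂q/∂P_s = 222.
E = (222) × (86.2/18296.5) = 1.0459…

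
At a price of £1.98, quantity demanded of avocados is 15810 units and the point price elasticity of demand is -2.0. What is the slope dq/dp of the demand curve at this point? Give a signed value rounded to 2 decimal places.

Ed = (dq/dp)·(p/q) ⇒ dq/dp = Ed·q/p = (-2.0)·15810/1.98 = -15969.6969…

-15969.70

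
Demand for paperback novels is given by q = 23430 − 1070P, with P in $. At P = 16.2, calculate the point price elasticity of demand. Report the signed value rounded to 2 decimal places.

-2.84

dq/dP = −1070. At P = 16.2, q = 23430 − 1070(16.2) = 6096.
Ed = (dq/dP)·(P/q) = −1070 × (16.2/6096) = -2.8435…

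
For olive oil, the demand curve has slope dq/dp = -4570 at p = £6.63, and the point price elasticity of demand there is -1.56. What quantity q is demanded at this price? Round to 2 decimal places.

19422.50

Ed = (dq/dp)·(p/q) ⇒ q = (dq/dp)·p/Ed = (-4570)·6.63/(-1.56) = 19422.5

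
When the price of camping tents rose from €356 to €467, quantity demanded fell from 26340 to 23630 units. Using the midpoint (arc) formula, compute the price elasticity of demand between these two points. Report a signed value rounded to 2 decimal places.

-0.40

%ΔQ = (23630 − 26340) / [(26340 + 23630)/2] = -2710/24985 = -0.108465…
%ΔP = (467 − 356) / [(356 + 467)/2] = 111/411.5 = 0.269744…
Arc Ed = %ΔQ / %ΔP = (-2710/24985) / (111/411.5) = -0.4021…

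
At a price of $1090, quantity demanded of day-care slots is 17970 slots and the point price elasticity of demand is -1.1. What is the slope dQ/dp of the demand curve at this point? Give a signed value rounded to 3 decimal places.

Ed = (dQ/dp)·(p/Q) ⇒ dQ/dp = Ed·Q/p = (-1.1)·17970/1090 = -18.13486…

-18.135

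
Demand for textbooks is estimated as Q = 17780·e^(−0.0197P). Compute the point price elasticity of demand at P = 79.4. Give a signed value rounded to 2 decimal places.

-1.56

dQ/dP = −0.0197·Q = -73.2965. At P = 79.4, Q = 3720.63.
Ed = (dQ/dP)·(P/Q) = (-73.2965) × (79.4/3720.63) = -1.5641…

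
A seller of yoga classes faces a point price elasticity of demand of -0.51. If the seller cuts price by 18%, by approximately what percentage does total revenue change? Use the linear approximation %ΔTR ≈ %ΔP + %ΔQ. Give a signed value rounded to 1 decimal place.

%ΔQ ≈ Ed × %ΔP = (-0.51) × (-18%) = +9.1800%
%ΔTR ≈ %ΔP + %ΔQ = (-18%) + (+9.1800%) = -8.8200%

-8.8%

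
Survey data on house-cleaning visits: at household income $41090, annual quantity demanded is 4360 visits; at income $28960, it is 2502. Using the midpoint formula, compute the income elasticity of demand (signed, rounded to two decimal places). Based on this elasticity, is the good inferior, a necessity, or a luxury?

1.56; luxury

%ΔQ = (2502 − 4360)/[( 4360 + 2502)/2] = -1858/3431 = -0.541533…
%ΔIncome = (28960 − 41090)/[( 41090 + 28960)/2] = -12130/35025 = -0.346324…
E_income = (-1858/3431) / (-12130/35025) = 1.5636…
E_income > 1 ⇒ normal good, luxury.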